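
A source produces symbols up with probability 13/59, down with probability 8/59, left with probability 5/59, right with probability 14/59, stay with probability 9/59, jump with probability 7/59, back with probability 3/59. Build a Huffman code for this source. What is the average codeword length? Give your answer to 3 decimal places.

2.678 bits/symbol

Repeatedly combine the two least-probable nodes; the expected code length is the sum of the merged weights.
merge 3/59 + 5/59 → 8/59
merge 7/59 + 8/59 → 15/59
merge 8/59 + 9/59 → 17/59
merge 13/59 + 14/59 → 27/59
merge 15/59 + 17/59 → 32/59
merge 27/59 + 32/59 → 1
L = 8/59 + 15/59 + 17/59 + 27/59 + 32/59 + 1 = 158/59 ≈ 2.678 bits/symbol.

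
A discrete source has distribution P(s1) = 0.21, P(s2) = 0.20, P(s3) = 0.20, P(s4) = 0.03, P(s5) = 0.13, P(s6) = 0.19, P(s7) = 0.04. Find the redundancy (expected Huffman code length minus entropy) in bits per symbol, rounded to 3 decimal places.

Entropy H = −Σ p log₂ p ≈ 2.5770 bits.
Huffman merges: 3/100+1/25→7/100; 7/100+13/100→1/5; 19/100+1/5→39/100; 1/5+1/5→2/5; 21/100+39/100→3/5; 2/5+3/5→1. L = 133/50 ≈ 2.6600.
L − H = 2.6600 − 2.5770 = 0.083 bits.

0.083 bits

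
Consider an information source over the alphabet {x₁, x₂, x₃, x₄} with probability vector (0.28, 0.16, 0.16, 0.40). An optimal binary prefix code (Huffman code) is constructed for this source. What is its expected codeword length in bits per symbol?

1.92 bits/symbol

Repeatedly combine the two least-probable nodes; the expected code length is the sum of the merged weights.
merge 4/25 + 4/25 → 8/25
merge 7/25 + 8/25 → 3/5
merge 2/5 + 3/5 → 1
L = 8/25 + 3/5 + 1 = 48/25 = 1.92 bits/symbol.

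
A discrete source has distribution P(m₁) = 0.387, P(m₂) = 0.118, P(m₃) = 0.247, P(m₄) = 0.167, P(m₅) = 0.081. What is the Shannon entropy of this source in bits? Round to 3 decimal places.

H = −Σ pᵢ log₂ pᵢ.
−0.387·log₂(0.387) = 0.5300
−0.118·log₂(0.118) = 0.3638
−0.247·log₂(0.247) = 0.4983
−0.167·log₂(0.167) = 0.4312
−0.081·log₂(0.081) = 0.2937
Sum ≈ 2.1171 → 2.117 bits.

2.117 bits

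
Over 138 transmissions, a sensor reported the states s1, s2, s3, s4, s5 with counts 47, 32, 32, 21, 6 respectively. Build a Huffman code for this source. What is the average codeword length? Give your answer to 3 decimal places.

2.196 bits/symbol

Probabilities are the counts divided by 138.
Repeatedly combine the two least-probable nodes; the expected code length is the sum of the merged weights.
merge 1/23 + 7/46 → 9/46
merge 9/46 + 16/69 → 59/138
merge 16/69 + 47/138 → 79/138
merge 59/138 + 79/138 → 1
L = 9/46 + 59/138 + 79/138 + 1 = 101/46 ≈ 2.196 bits/symbol.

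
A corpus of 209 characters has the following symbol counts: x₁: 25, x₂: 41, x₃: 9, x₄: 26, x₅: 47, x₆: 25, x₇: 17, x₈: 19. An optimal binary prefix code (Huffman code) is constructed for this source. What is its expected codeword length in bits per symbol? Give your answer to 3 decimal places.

Probabilities are the counts divided by 209.
Repeatedly combine the two least-probable nodes; the expected code length is the sum of the merged weights.
merge 9/209 + 17/209 → 26/209
merge 1/11 + 25/209 → 4/19
merge 25/209 + 26/209 → 51/209
merge 26/209 + 41/209 → 67/209
merge 4/19 + 47/209 → 91/209
merge 51/209 + 67/209 → 118/209
merge 91/209 + 118/209 → 1
L = 26/209 + 4/19 + 51/209 + 67/209 + 91/209 + 118/209 + 1 = 606/209 ≈ 2.900 bits/symbol.

2.900 bits/symbol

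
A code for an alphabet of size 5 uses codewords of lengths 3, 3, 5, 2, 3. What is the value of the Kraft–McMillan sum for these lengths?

With common denominator 2^5 = 32: Σ 2^(−ℓᵢ) = 4/32 + 4/32 + 1/32 + 8/32 + 4/32 = 21/32 = 0.65625.

0.65625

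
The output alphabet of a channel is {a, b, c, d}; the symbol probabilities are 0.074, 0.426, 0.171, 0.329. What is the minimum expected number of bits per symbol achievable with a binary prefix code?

1.819 bits/symbol

Repeatedly combine the two least-probable nodes; the expected code length is the sum of the merged weights.
merge 37/500 + 171/1000 → 49/200
merge 49/200 + 329/1000 → 287/500
merge 213/500 + 287/500 → 1
L = 49/200 + 287/500 + 1 = 1819/1000 = 1.819 bits/symbol.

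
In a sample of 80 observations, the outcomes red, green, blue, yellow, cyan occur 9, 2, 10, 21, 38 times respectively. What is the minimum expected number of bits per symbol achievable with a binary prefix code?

Probabilities are the counts divided by 80.
Repeatedly combine the two least-probable nodes; the expected code length is the sum of the merged weights.
merge 1/40 + 9/80 → 11/80
merge 1/8 + 11/80 → 21/80
merge 21/80 + 21/80 → 21/40
merge 19/40 + 21/40 → 1
L = 11/80 + 21/80 + 21/40 + 1 = 77/40 = 1.925 bits/symbol.

1.925 bits/symbol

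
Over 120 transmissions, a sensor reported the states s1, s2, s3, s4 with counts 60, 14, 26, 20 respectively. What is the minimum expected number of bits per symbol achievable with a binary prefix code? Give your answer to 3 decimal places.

1.783 bits/symbol

Probabilities are the counts divided by 120.
Repeatedly combine the two least-probable nodes; the expected code length is the sum of the merged weights.
merge 7/60 + 1/6 → 17/60
merge 13/60 + 17/60 → 1/2
merge 1/2 + 1/2 → 1
L = 17/60 + 1/2 + 1 = 107/60 ≈ 1.783 bits/symbol.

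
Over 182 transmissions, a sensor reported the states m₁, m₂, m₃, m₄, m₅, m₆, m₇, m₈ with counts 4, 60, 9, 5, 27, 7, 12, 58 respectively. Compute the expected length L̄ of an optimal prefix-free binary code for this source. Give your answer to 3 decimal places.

Probabilities are the counts divided by 182.
Repeatedly combine the two least-probable nodes; the expected code length is the sum of the merged weights.
merge 2/91 + 5/182 → 9/182
merge 1/26 + 9/182 → 8/91
merge 9/182 + 6/91 → 3/26
merge 8/91 + 3/26 → 37/182
merge 27/182 + 37/182 → 32/91
merge 29/91 + 30/91 → 59/91
merge 32/91 + 59/91 → 1
L = 9/182 + 8/91 + 3/26 + 37/182 + 32/91 + 59/91 + 1 = 447/182 ≈ 2.456 bits/symbol.

2.456 bits/symbol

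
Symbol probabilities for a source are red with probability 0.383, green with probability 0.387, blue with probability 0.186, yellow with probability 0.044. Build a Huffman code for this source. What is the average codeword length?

Repeatedly combine the two least-probable nodes; the expected code length is the sum of the merged weights.
merge 11/250 + 93/500 → 23/100
merge 23/100 + 383/1000 → 613/1000
merge 387/1000 + 613/1000 → 1
L = 23/100 + 613/1000 + 1 = 1843/1000 = 1.843 bits/symbol.

1.843 bits/symbol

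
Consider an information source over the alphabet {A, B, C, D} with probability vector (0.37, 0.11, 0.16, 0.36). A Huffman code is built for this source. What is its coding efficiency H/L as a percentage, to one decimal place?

96.6%

Entropy H = −Σ p log₂ p ≈ 1.8346 bits.
Huffman merges: 11/100+4/25→27/100; 27/100+9/25→63/100; 37/100+63/100→1. L = 19/10 ≈ 1.9000.
Efficiency = H/L = 1.8346/1.9000 = 96.6%.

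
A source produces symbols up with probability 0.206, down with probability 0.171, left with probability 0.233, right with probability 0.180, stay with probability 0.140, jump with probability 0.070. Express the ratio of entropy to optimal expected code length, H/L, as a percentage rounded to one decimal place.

97.8%

Entropy H = −Σ p log₂ p ≈ 2.5059 bits.
Huffman merges: 7/100+7/50→21/100; 171/1000+9/50→351/1000; 103/500+21/100→52/125; 233/1000+351/1000→73/125; 52/125+73/125→1. L = 2561/1000 ≈ 2.5610.
Efficiency = H/L = 2.5059/2.5610 = 97.8%.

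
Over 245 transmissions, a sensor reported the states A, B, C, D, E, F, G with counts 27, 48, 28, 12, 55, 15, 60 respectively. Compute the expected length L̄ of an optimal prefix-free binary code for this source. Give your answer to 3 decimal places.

Probabilities are the counts divided by 245.
Repeatedly combine the two least-probable nodes; the expected code length is the sum of the merged weights.
merge 12/245 + 3/49 → 27/245
merge 27/245 + 27/245 → 54/245
merge 4/35 + 48/245 → 76/245
merge 54/245 + 11/49 → 109/245
merge 12/49 + 76/245 → 136/245
merge 109/245 + 136/245 → 1
L = 27/245 + 54/245 + 76/245 + 109/245 + 136/245 + 1 = 647/245 ≈ 2.641 bits/symbol.

2.641 bits/symbol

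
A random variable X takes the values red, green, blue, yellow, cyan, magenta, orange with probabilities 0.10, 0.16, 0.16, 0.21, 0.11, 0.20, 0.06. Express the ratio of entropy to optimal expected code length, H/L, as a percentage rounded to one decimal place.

Entropy H = −Σ p log₂ p ≈ 2.7093 bits.
Huffman merges: 3/50+1/10→4/25; 11/100+4/25→27/100; 4/25+4/25→8/25; 1/5+21/100→41/100; 27/100+8/25→59/100; 41/100+59/100→1. L = 11/4 ≈ 2.7500.
Efficiency = H/L = 2.7093/2.7500 = 98.5%.

98.5%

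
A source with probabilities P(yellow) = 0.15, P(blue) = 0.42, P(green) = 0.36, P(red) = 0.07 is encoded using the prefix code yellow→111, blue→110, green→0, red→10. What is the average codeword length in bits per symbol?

2.21 bits/symbol

L̄ = Σ pᵢ·ℓᵢ = 0.15·3 + 0.42·3 + 0.36·1 + 0.07·2 = 2.21 bits/symbol.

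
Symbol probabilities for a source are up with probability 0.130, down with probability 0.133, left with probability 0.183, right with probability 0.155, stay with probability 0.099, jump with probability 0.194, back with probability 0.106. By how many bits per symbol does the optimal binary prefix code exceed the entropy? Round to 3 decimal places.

0.038 bits

Entropy H = −Σ p log₂ p ≈ 2.7675 bits.
Huffman merges: 99/1000+53/500→41/200; 13/100+133/1000→263/1000; 31/200+183/1000→169/500; 97/500+41/200→399/1000; 263/1000+169/500→601/1000; 399/1000+601/1000→1. L = 1403/500 ≈ 2.8060.
L − H = 2.8060 − 2.7675 = 0.038 bits.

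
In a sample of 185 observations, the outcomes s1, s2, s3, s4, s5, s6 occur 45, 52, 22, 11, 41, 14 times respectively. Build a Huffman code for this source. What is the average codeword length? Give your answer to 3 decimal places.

2.389 bits/symbol

Probabilities are the counts divided by 185.
Repeatedly combine the two least-probable nodes; the expected code length is the sum of the merged weights.
merge 11/185 + 14/185 → 5/37
merge 22/185 + 5/37 → 47/185
merge 41/185 + 9/37 → 86/185
merge 47/185 + 52/185 → 99/185
merge 86/185 + 99/185 → 1
L = 5/37 + 47/185 + 86/185 + 99/185 + 1 = 442/185 ≈ 2.389 bits/symbol.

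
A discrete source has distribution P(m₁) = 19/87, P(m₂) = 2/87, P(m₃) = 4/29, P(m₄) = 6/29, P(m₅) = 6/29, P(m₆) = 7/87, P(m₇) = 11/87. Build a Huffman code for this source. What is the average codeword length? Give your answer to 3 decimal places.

Repeatedly combine the two least-probable nodes; the expected code length is the sum of the merged weights.
merge 2/87 + 7/87 → 3/29
merge 3/29 + 11/87 → 20/87
merge 4/29 + 6/29 → 10/29
merge 6/29 + 19/87 → 37/87
merge 20/87 + 10/29 → 50/87
merge 37/87 + 50/87 → 1
L = 3/29 + 20/87 + 10/29 + 37/87 + 50/87 + 1 = 233/87 ≈ 2.678 bits/symbol.

2.678 bits/symbol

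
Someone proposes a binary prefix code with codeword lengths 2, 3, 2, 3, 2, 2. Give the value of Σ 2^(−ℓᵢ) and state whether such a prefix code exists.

1.25; no

With common denominator 2^3 = 8: Σ 2^(−ℓᵢ) = 2/8 + 1/8 + 2/8 + 1/8 + 2/8 + 2/8 = 10/8 = 1.25.
Kraft's inequality requires Σ ≤ 1; here Σ = 1.25 > 1, so no such prefix code exists.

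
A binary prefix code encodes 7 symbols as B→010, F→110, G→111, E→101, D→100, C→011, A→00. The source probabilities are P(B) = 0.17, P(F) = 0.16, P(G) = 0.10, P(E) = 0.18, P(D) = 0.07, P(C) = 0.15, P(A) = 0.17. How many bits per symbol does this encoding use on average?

2.83 bits/symbol

L̄ = Σ pᵢ·ℓᵢ = 0.17·3 + 0.16·3 + 0.10·3 + 0.18·3 + 0.07·3 + 0.15·3 + 0.17·2 = 2.83 bits/symbol.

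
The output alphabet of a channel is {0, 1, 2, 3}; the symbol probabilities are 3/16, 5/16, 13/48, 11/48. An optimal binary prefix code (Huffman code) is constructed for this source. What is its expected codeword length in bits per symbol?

2 bits/symbol

Repeatedly combine the two least-probable nodes; the expected code length is the sum of the merged weights.
merge 3/16 + 11/48 → 5/12
merge 13/48 + 5/16 → 7/12
merge 5/12 + 7/12 → 1
L = 5/12 + 7/12 + 1 = 2 bits/symbol.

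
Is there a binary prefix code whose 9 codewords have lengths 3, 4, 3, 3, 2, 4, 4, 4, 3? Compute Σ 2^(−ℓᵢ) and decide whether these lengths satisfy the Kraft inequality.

With common denominator 2^4 = 16: Σ 2^(−ℓᵢ) = 2/16 + 1/16 + 2/16 + 2/16 + 4/16 + 1/16 + 1/16 + 1/16 + 2/16 = 16/16 = 1.
Kraft's inequality requires Σ ≤ 1; here Σ = 1 ≤ 1, so such a prefix code exists.

1; yes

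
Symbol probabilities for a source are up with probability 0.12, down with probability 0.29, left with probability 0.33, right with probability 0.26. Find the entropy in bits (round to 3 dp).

H = −Σ pᵢ log₂ pᵢ.
−0.12·log₂(0.12) = 0.3671
−0.29·log₂(0.29) = 0.5179
−0.33·log₂(0.33) = 0.5278
−0.26·log₂(0.26) = 0.5053
Sum ≈ 1.9181 → 1.918 bits.

1.918 bits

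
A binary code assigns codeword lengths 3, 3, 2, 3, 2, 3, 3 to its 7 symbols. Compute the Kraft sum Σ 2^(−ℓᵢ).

1.125

With common denominator 2^3 = 8: Σ 2^(−ℓᵢ) = 1/8 + 1/8 + 2/8 + 1/8 + 2/8 + 1/8 + 1/8 = 9/8 = 1.125.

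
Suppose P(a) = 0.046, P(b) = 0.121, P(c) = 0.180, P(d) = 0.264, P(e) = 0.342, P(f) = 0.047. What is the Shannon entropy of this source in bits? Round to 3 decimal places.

H = −Σ pᵢ log₂ pᵢ.
−0.046·log₂(0.046) = 0.2043
−0.121·log₂(0.121) = 0.3687
−0.180·log₂(0.180) = 0.4453
−0.264·log₂(0.264) = 0.5072
−0.342·log₂(0.342) = 0.5294
−0.047·log₂(0.047) = 0.2073
Sum ≈ 2.2623 → 2.262 bits.

2.262 bits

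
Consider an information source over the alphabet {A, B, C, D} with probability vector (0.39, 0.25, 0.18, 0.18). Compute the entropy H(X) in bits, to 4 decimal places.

H = −Σ pᵢ log₂ pᵢ.
−0.39·log₂(0.39) = 0.5298
−0.25·log₂(0.25) = 0.5000
−0.18·log₂(0.18) = 0.4453
−0.18·log₂(0.18) = 0.4453
Sum ≈ 1.9204 → 1.9204 bits.

1.9204 bits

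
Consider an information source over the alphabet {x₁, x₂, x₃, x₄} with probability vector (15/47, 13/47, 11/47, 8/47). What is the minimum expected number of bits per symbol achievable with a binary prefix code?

Repeatedly combine the two least-probable nodes; the expected code length is the sum of the merged weights.
merge 8/47 + 11/47 → 19/47
merge 13/47 + 15/47 → 28/47
merge 19/47 + 28/47 → 1
L = 19/47 + 28/47 + 1 = 2 bits/symbol.

2 bits/symbol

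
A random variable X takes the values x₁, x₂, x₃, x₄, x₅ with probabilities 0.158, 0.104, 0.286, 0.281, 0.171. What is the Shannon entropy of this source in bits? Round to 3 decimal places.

2.227 bits

H = −Σ pᵢ log₂ pᵢ.
−0.158·log₂(0.158) = 0.4206
−0.104·log₂(0.104) = 0.3396
−0.286·log₂(0.286) = 0.5165
−0.281·log₂(0.281) = 0.5146
−0.171·log₂(0.171) = 0.4357
Sum ≈ 2.2270 → 2.227 bits.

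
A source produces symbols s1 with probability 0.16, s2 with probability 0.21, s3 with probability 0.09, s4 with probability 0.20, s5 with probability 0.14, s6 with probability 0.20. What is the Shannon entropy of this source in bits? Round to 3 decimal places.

H = −Σ pᵢ log₂ pᵢ.
−0.16·log₂(0.16) = 0.4230
−0.21·log₂(0.21) = 0.4728
−0.09·log₂(0.09) = 0.3127
−0.20·log₂(0.20) = 0.4644
−0.14·log₂(0.14) = 0.3971
−0.20·log₂(0.20) = 0.4644
Sum ≈ 2.5344 → 2.534 bits.

2.534 bits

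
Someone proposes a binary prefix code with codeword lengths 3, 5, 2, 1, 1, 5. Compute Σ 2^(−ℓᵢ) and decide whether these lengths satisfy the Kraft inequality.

With common denominator 2^5 = 32: Σ 2^(−ℓᵢ) = 4/32 + 1/32 + 8/32 + 16/32 + 16/32 + 1/32 = 46/32 = 1.4375.
Kraft's inequality requires Σ ≤ 1; here Σ = 1.4375 > 1, so no such prefix code exists.

1.4375; no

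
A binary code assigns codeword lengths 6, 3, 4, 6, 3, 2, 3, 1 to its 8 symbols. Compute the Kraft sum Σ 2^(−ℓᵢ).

With common denominator 2^6 = 64: Σ 2^(−ℓᵢ) = 1/64 + 8/64 + 4/64 + 1/64 + 8/64 + 16/64 + 8/64 + 32/64 = 78/64 = 1.21875.

1.21875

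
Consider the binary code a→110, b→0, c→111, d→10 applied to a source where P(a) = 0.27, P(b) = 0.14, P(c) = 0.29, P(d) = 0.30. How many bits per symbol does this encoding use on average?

L̄ = Σ pᵢ·ℓᵢ = 0.27·3 + 0.14·1 + 0.29·3 + 0.30·2 = 2.42 bits/symbol.

2.42 bits/symbol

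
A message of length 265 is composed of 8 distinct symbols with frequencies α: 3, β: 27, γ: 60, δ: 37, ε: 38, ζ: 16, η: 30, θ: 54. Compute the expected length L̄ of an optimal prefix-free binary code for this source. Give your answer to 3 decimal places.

Probabilities are the counts divided by 265.
Repeatedly combine the two least-probable nodes; the expected code length is the sum of the merged weights.
merge 3/265 + 16/265 → 19/265
merge 19/265 + 27/265 → 46/265
merge 6/53 + 37/265 → 67/265
merge 38/265 + 46/265 → 84/265
merge 54/265 + 12/53 → 114/265
merge 67/265 + 84/265 → 151/265
merge 114/265 + 151/265 → 1
L = 19/265 + 46/265 + 67/265 + 84/265 + 114/265 + 151/265 + 1 = 746/265 ≈ 2.815 bits/symbol.

2.815 bits/symbol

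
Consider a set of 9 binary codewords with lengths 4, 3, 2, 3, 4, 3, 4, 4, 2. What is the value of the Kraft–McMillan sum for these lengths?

With common denominator 2^4 = 16: Σ 2^(−ℓᵢ) = 1/16 + 2/16 + 4/16 + 2/16 + 1/16 + 2/16 + 1/16 + 1/16 + 4/16 = 18/16 = 1.125.

1.125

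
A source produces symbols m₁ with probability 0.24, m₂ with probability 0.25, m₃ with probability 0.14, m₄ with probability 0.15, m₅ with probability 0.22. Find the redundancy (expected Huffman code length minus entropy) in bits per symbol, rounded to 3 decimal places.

Entropy H = −Σ p log₂ p ≈ 2.2824 bits.
Huffman merges: 7/50+3/20→29/100; 11/50+6/25→23/50; 1/4+29/100→27/50; 23/50+27/50→1. L = 229/100 ≈ 2.2900.
L − H = 2.2900 − 2.2824 = 0.008 bits.

0.008 bits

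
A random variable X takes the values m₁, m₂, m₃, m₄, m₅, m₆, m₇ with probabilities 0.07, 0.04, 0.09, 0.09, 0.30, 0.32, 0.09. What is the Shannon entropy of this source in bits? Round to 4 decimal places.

2.4394 bits

H = −Σ pᵢ log₂ pᵢ.
−0.07·log₂(0.07) = 0.2686
−0.04·log₂(0.04) = 0.1858
−0.09·log₂(0.09) = 0.3127
−0.09·log₂(0.09) = 0.3127
−0.30·log₂(0.30) = 0.5211
−0.32·log₂(0.32) = 0.5260
−0.09·log₂(0.09) = 0.3127
Sum ≈ 2.4394 → 2.4394 bits.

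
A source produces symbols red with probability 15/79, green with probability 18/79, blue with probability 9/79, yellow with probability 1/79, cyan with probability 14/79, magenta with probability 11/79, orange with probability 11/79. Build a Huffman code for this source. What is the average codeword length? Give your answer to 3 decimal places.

Repeatedly combine the two least-probable nodes; the expected code length is the sum of the merged weights.
merge 1/79 + 9/79 → 10/79
merge 10/79 + 11/79 → 21/79
merge 11/79 + 14/79 → 25/79
merge 15/79 + 18/79 → 33/79
merge 21/79 + 25/79 → 46/79
merge 33/79 + 46/79 → 1
L = 10/79 + 21/79 + 25/79 + 33/79 + 46/79 + 1 = 214/79 ≈ 2.709 bits/symbol.

2.709 bits/symbol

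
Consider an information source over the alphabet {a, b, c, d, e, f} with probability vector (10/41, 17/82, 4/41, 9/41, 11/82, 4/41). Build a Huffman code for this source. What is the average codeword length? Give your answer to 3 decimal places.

2.524 bits/symbol

Repeatedly combine the two least-probable nodes; the expected code length is the sum of the merged weights.
merge 4/41 + 4/41 → 8/41
merge 11/82 + 8/41 → 27/82
merge 17/82 + 9/41 → 35/82
merge 10/41 + 27/82 → 47/82
merge 35/82 + 47/82 → 1
L = 8/41 + 27/82 + 35/82 + 47/82 + 1 = 207/82 ≈ 2.524 bits/symbol.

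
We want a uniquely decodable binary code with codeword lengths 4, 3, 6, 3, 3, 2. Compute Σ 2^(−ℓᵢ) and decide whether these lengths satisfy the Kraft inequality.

0.703125; yes

With common denominator 2^6 = 64: Σ 2^(−ℓᵢ) = 4/64 + 8/64 + 1/64 + 8/64 + 8/64 + 16/64 = 45/64 = 0.703125.
Kraft's inequality requires Σ ≤ 1; here Σ = 0.703125 ≤ 1, so such a prefix code exists.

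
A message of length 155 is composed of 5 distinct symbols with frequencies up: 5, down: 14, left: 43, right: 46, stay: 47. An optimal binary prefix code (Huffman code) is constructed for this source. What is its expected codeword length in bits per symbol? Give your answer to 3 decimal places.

Probabilities are the counts divided by 155.
Repeatedly combine the two least-probable nodes; the expected code length is the sum of the merged weights.
merge 1/31 + 14/155 → 19/155
merge 19/155 + 43/155 → 2/5
merge 46/155 + 47/155 → 3/5
merge 2/5 + 3/5 → 1
L = 19/155 + 2/5 + 3/5 + 1 = 329/155 ≈ 2.123 bits/symbol.

2.123 bits/symbol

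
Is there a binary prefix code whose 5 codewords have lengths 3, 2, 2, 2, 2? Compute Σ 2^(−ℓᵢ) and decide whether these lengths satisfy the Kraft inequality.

With common denominator 2^3 = 8: Σ 2^(−ℓᵢ) = 1/8 + 2/8 + 2/8 + 2/8 + 2/8 = 9/8 = 1.125.
Kraft's inequality requires Σ ≤ 1; here Σ = 1.125 > 1, so no such prefix code exists.

1.125; no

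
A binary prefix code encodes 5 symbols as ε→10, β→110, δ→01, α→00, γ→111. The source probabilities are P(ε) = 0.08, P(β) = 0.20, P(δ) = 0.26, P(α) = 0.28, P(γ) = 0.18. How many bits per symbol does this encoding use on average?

2.38 bits/symbol

L̄ = Σ pᵢ·ℓᵢ = 0.08·2 + 0.20·3 + 0.26·2 + 0.28·2 + 0.18·3 = 2.38 bits/symbol.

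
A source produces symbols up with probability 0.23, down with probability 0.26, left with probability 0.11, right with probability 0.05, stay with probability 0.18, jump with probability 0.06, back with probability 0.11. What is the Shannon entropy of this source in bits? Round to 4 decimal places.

2.5985 bits

H = −Σ pᵢ log₂ pᵢ.
−0.23·log₂(0.23) = 0.4877
−0.26·log₂(0.26) = 0.5053
−0.11·log₂(0.11) = 0.3503
−0.05·log₂(0.05) = 0.2161
−0.18·log₂(0.18) = 0.4453
−0.06·log₂(0.06) = 0.2435
−0.11·log₂(0.11) = 0.3503
Sum ≈ 2.5985 → 2.5985 bits.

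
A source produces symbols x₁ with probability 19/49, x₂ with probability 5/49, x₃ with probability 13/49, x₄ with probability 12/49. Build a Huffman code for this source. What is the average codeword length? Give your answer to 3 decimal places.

1.959 bits/symbol

Repeatedly combine the two least-probable nodes; the expected code length is the sum of the merged weights.
merge 5/49 + 12/49 → 17/49
merge 13/49 + 17/49 → 30/49
merge 19/49 + 30/49 → 1
L = 17/49 + 30/49 + 1 = 96/49 ≈ 1.959 bits/symbol.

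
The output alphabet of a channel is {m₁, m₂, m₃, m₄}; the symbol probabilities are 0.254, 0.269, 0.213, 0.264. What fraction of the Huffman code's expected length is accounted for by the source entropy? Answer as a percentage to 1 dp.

Entropy H = −Σ p log₂ p ≈ 1.9942 bits.
Huffman merges: 213/1000+127/500→467/1000; 33/125+269/1000→533/1000; 467/1000+533/1000→1. L = 2 ≈ 2.0000.
Efficiency = H/L = 1.9942/2.0000 = 99.7%.

99.7%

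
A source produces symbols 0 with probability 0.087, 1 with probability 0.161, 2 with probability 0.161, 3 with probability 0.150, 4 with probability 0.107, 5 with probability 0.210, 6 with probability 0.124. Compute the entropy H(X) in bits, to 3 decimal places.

H = −Σ pᵢ log₂ pᵢ.
−0.087·log₂(0.087) = 0.3065
−0.161·log₂(0.161) = 0.4242
−0.161·log₂(0.161) = 0.4242
−0.150·log₂(0.150) = 0.4105
−0.107·log₂(0.107) = 0.3450
−0.210·log₂(0.210) = 0.4728
−0.124·log₂(0.124) = 0.3734
Sum ≈ 2.7567 → 2.757 bits.

2.757 bits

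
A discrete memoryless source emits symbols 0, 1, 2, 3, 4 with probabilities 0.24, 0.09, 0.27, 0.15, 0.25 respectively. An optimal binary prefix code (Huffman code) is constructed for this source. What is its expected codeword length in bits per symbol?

2.24 bits/symbol

Repeatedly combine the two least-probable nodes; the expected code length is the sum of the merged weights.
merge 9/100 + 3/20 → 6/25
merge 6/25 + 6/25 → 12/25
merge 1/4 + 27/100 → 13/25
merge 12/25 + 13/25 → 1
L = 6/25 + 12/25 + 13/25 + 1 = 56/25 = 2.24 bits/symbol.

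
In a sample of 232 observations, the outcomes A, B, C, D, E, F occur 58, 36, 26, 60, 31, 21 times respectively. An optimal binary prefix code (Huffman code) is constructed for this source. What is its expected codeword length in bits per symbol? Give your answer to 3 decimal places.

Probabilities are the counts divided by 232.
Repeatedly combine the two least-probable nodes; the expected code length is the sum of the merged weights.
merge 21/232 + 13/116 → 47/232
merge 31/232 + 9/58 → 67/232
merge 47/232 + 1/4 → 105/232
merge 15/58 + 67/232 → 127/232
merge 105/232 + 127/232 → 1
L = 47/232 + 67/232 + 105/232 + 127/232 + 1 = 289/116 ≈ 2.491 bits/symbol.

2.491 bits/symbol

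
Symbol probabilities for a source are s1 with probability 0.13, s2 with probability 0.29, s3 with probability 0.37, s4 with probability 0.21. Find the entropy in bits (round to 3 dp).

1.904 bits

H = −Σ pᵢ log₂ pᵢ.
−0.13·log₂(0.13) = 0.3826
−0.29·log₂(0.29) = 0.5179
−0.37·log₂(0.37) = 0.5307
−0.21·log₂(0.21) = 0.4728
Sum ≈ 1.9041 → 1.904 bits.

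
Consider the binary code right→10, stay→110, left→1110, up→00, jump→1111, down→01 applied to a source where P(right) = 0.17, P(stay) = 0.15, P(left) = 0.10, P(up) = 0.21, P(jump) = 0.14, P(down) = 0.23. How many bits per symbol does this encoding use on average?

2.63 bits/symbol

L̄ = Σ pᵢ·ℓᵢ = 0.17·2 + 0.15·3 + 0.10·4 + 0.21·2 + 0.14·4 + 0.23·2 = 2.63 bits/symbol.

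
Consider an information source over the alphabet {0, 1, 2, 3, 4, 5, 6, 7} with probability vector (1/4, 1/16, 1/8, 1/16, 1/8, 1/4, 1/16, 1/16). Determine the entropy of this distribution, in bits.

Each probability is a power of 1/2, so log₂(1/p) is an integer.
H = Σ p·log₂(1/p) = 1/4·2 + 1/16·4 + 1/8·3 + 1/16·4 + 1/8·3 + 1/4·2 + 1/16·4 + 1/16·4 = 2.75 bits.

2.75 bits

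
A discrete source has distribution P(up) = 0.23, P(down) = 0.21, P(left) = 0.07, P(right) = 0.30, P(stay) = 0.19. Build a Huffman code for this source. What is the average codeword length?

2.26 bits/symbol

Repeatedly combine the two least-probable nodes; the expected code length is the sum of the merged weights.
merge 7/100 + 19/100 → 13/50
merge 21/100 + 23/100 → 11/25
merge 13/50 + 3/10 → 14/25
merge 11/25 + 14/25 → 1
L = 13/50 + 11/25 + 14/25 + 1 = 113/50 = 2.26 bits/symbol.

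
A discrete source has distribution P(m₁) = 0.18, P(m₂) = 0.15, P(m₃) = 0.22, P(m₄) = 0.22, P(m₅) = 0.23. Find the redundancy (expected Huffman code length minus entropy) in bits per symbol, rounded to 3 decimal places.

0.025 bits

Entropy H = −Σ p log₂ p ≈ 2.3047 bits.
Huffman merges: 3/20+9/50→33/100; 11/50+11/50→11/25; 23/100+33/100→14/25; 11/25+14/25→1. L = 233/100 ≈ 2.3300.
L − H = 2.3300 − 2.3047 = 0.025 bits.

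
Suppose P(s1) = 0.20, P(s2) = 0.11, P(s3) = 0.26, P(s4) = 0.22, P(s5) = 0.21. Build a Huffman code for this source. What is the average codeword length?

2.31 bits/symbol

Repeatedly combine the two least-probable nodes; the expected code length is the sum of the merged weights.
merge 11/100 + 1/5 → 31/100
merge 21/100 + 11/50 → 43/100
merge 13/50 + 31/100 → 57/100
merge 43/100 + 57/100 → 1
L = 31/100 + 43/100 + 57/100 + 1 = 231/100 = 2.31 bits/symbol.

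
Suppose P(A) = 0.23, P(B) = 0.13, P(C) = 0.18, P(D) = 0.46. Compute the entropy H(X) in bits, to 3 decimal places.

1.831 bits

H = −Σ pᵢ log₂ pᵢ.
−0.23·log₂(0.23) = 0.4877
−0.13·log₂(0.13) = 0.3826
−0.18·log₂(0.18) = 0.4453
−0.46·log₂(0.46) = 0.5153
Sum ≈ 1.8310 → 1.831 bits.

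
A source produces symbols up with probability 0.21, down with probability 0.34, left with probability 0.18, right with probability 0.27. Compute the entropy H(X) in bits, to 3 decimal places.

H = −Σ pᵢ log₂ pᵢ.
−0.21·log₂(0.21) = 0.4728
−0.34·log₂(0.34) = 0.5292
−0.18·log₂(0.18) = 0.4453
−0.27·log₂(0.27) = 0.5100
Sum ≈ 1.9573 → 1.957 bits.

1.957 bits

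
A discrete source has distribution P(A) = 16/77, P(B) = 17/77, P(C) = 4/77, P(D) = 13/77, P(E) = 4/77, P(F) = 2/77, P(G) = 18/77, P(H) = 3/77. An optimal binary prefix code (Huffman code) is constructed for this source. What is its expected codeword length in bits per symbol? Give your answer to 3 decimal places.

Repeatedly combine the two least-probable nodes; the expected code length is the sum of the merged weights.
merge 2/77 + 3/77 → 5/77
merge 4/77 + 4/77 → 8/77
merge 5/77 + 8/77 → 13/77
merge 13/77 + 13/77 → 26/77
merge 16/77 + 17/77 → 3/7
merge 18/77 + 26/77 → 4/7
merge 3/7 + 4/7 → 1
L = 5/77 + 8/77 + 13/77 + 26/77 + 3/7 + 4/7 + 1 = 206/77 ≈ 2.675 bits/symbol.

2.675 bits/symbol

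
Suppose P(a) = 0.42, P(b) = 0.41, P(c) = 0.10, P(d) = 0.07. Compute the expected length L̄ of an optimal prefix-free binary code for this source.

Repeatedly combine the two least-probable nodes; the expected code length is the sum of the merged weights.
merge 7/100 + 1/10 → 17/100
merge 17/100 + 41/100 → 29/50
merge 21/50 + 29/50 → 1
L = 17/100 + 29/50 + 1 = 7/4 = 1.75 bits/symbol.

1.75 bits/symbol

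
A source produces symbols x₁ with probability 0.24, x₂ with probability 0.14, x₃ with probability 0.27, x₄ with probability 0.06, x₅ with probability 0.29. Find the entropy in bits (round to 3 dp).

H = −Σ pᵢ log₂ pᵢ.
−0.24·log₂(0.24) = 0.4941
−0.14·log₂(0.14) = 0.3971
−0.27·log₂(0.27) = 0.5100
−0.06·log₂(0.06) = 0.2435
−0.29·log₂(0.29) = 0.5179
Sum ≈ 2.1627 → 2.163 bits.

2.163 bits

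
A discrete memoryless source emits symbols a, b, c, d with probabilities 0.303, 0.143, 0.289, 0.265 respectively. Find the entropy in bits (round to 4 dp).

H = −Σ pᵢ log₂ pᵢ.
−0.303·log₂(0.303) = 0.5220
−0.143·log₂(0.143) = 0.4012
−0.289·log₂(0.289) = 0.5176
−0.265·log₂(0.265) = 0.5077
Sum ≈ 1.9485 → 1.9485 bits.

1.9485 bits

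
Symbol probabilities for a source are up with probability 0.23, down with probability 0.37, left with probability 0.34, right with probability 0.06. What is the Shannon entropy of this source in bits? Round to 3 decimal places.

H = −Σ pᵢ log₂ pᵢ.
−0.23·log₂(0.23) = 0.4877
−0.37·log₂(0.37) = 0.5307
−0.34·log₂(0.34) = 0.5292
−0.06·log₂(0.06) = 0.2435
Sum ≈ 1.7911 → 1.791 bits.

1.791 bits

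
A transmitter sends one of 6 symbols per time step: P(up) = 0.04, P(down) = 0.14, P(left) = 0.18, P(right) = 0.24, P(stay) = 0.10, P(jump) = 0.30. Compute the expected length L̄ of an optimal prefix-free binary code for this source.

Repeatedly combine the two least-probable nodes; the expected code length is the sum of the merged weights.
merge 1/25 + 1/10 → 7/50
merge 7/50 + 7/50 → 7/25
merge 9/50 + 6/25 → 21/50
merge 7/25 + 3/10 → 29/50
merge 21/50 + 29/50 → 1
L = 7/50 + 7/25 + 21/50 + 29/50 + 1 = 121/50 = 2.42 bits/symbol.

2.42 bits/symbol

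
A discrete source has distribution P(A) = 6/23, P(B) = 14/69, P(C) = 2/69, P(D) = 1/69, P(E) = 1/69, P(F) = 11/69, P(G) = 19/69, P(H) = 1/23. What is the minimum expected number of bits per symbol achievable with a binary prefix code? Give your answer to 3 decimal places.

Repeatedly combine the two least-probable nodes; the expected code length is the sum of the merged weights.
merge 1/69 + 1/69 → 2/69
merge 2/69 + 2/69 → 4/69
merge 1/23 + 4/69 → 7/69
merge 7/69 + 11/69 → 6/23
merge 14/69 + 6/23 → 32/69
merge 6/23 + 19/69 → 37/69
merge 32/69 + 37/69 → 1
L = 2/69 + 4/69 + 7/69 + 6/23 + 32/69 + 37/69 + 1 = 169/69 ≈ 2.449 bits/symbol.

2.449 bits/symbol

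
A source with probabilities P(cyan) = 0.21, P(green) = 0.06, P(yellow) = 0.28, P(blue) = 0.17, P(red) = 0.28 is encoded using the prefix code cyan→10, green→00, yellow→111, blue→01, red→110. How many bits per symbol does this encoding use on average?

2.56 bits/symbol

L̄ = Σ pᵢ·ℓᵢ = 0.21·2 + 0.06·2 + 0.28·3 + 0.17·2 + 0.28·3 = 2.56 bits/symbol.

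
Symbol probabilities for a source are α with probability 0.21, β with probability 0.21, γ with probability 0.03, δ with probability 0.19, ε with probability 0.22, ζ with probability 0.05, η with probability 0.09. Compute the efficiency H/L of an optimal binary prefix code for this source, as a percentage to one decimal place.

Entropy H = −Σ p log₂ p ≈ 2.5620 bits.
Huffman merges: 3/100+1/20→2/25; 2/25+9/100→17/100; 17/100+19/100→9/25; 21/100+21/100→21/50; 11/50+9/25→29/50; 21/50+29/50→1. L = 261/100 ≈ 2.6100.
Efficiency = H/L = 2.5620/2.6100 = 98.2%.

98.2%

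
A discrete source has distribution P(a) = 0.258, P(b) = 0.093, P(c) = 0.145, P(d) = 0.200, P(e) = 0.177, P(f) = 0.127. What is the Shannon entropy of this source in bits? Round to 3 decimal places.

2.512 bits

H = −Σ pᵢ log₂ pᵢ.
−0.258·log₂(0.258) = 0.5043
−0.093·log₂(0.093) = 0.3187
−0.145·log₂(0.145) = 0.4040
−0.200·log₂(0.200) = 0.4644
−0.177·log₂(0.177) = 0.4422
−0.127·log₂(0.127) = 0.3781
Sum ≈ 2.5116 → 2.512 bits.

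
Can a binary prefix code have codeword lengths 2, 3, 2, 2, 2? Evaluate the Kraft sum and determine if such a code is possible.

1.125; no

With common denominator 2^3 = 8: Σ 2^(−ℓᵢ) = 2/8 + 1/8 + 2/8 + 2/8 + 2/8 = 9/8 = 1.125.
Kraft's inequality requires Σ ≤ 1; here Σ = 1.125 > 1, so no such prefix code exists.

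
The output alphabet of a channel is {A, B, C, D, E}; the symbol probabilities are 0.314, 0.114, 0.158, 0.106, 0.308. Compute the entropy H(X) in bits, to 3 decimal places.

2.169 bits

H = −Σ pᵢ log₂ pᵢ.
−0.314·log₂(0.314) = 0.5247
−0.114·log₂(0.114) = 0.3571
−0.158·log₂(0.158) = 0.4206
−0.106·log₂(0.106) = 0.3432
−0.308·log₂(0.308) = 0.5233
Sum ≈ 2.1690 → 2.169 bits.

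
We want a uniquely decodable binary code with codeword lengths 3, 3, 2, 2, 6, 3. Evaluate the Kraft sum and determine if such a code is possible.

0.890625; yes

With common denominator 2^6 = 64: Σ 2^(−ℓᵢ) = 8/64 + 8/64 + 16/64 + 16/64 + 1/64 + 8/64 = 57/64 = 0.890625.
Kraft's inequality requires Σ ≤ 1; here Σ = 0.890625 ≤ 1, so such a prefix code exists.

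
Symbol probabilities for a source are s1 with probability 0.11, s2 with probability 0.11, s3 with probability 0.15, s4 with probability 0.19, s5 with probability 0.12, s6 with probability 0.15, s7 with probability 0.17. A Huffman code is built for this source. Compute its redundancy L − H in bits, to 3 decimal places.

0.031 bits

Entropy H = −Σ p log₂ p ≈ 2.7785 bits.
Huffman merges: 11/100+11/100→11/50; 3/25+3/20→27/100; 3/20+17/100→8/25; 19/100+11/50→41/100; 27/100+8/25→59/100; 41/100+59/100→1. L = 281/100 ≈ 2.8100.
L − H = 2.8100 − 2.7785 = 0.031 bits.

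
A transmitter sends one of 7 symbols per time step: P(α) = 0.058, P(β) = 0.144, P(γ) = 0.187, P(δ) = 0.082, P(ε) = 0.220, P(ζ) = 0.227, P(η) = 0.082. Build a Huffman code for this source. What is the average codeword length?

2.693 bits/symbol

Repeatedly combine the two least-probable nodes; the expected code length is the sum of the merged weights.
merge 29/500 + 41/500 → 7/50
merge 41/500 + 7/50 → 111/500
merge 18/125 + 187/1000 → 331/1000
merge 11/50 + 111/500 → 221/500
merge 227/1000 + 331/1000 → 279/500
merge 221/500 + 279/500 → 1
L = 7/50 + 111/500 + 331/1000 + 221/500 + 279/500 + 1 = 2693/1000 = 2.693 bits/symbol.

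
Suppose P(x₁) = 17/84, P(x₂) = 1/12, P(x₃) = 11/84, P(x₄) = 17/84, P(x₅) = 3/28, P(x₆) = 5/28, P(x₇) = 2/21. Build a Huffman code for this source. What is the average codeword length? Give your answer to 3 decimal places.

2.774 bits/symbol

Repeatedly combine the two least-probable nodes; the expected code length is the sum of the merged weights.
merge 1/12 + 2/21 → 5/28
merge 3/28 + 11/84 → 5/21
merge 5/28 + 5/28 → 5/14
merge 17/84 + 17/84 → 17/42
merge 5/21 + 5/14 → 25/42
merge 17/42 + 25/42 → 1
L = 5/28 + 5/21 + 5/14 + 17/42 + 25/42 + 1 = 233/84 ≈ 2.774 bits/symbol.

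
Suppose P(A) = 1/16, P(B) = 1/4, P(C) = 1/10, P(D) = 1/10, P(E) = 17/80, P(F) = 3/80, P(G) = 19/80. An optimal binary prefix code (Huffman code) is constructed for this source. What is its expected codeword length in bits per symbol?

Repeatedly combine the two least-probable nodes; the expected code length is the sum of the merged weights.
merge 3/80 + 1/16 → 1/10
merge 1/10 + 1/10 → 1/5
merge 1/10 + 1/5 → 3/10
merge 17/80 + 19/80 → 9/20
merge 1/4 + 3/10 → 11/20
merge 9/20 + 11/20 → 1
L = 1/10 + 1/5 + 3/10 + 9/20 + 11/20 + 1 = 13/5 = 2.6 bits/symbol.

2.6 bits/symbol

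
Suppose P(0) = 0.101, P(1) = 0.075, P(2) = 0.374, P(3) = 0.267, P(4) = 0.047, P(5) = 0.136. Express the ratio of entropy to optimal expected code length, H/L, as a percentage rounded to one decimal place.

Entropy H = −Σ p log₂ p ≈ 2.2524 bits.
Huffman merges: 47/1000+3/40→61/500; 101/1000+61/500→223/1000; 17/125+223/1000→359/1000; 267/1000+359/1000→313/500; 187/500+313/500→1. L = 233/100 ≈ 2.3300.
Efficiency = H/L = 2.2524/2.3300 = 96.7%.

96.7%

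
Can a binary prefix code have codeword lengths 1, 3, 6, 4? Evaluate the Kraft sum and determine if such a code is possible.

With common denominator 2^6 = 64: Σ 2^(−ℓᵢ) = 32/64 + 8/64 + 1/64 + 4/64 = 45/64 = 0.703125.
Kraft's inequality requires Σ ≤ 1; here Σ = 0.703125 ≤ 1, so such a prefix code exists.

0.703125; yes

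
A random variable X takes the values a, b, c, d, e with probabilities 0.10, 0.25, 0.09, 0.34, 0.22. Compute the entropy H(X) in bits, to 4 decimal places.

H = −Σ pᵢ log₂ pᵢ.
−0.10·log₂(0.10) = 0.3322
−0.25·log₂(0.25) = 0.5000
−0.09·log₂(0.09) = 0.3127
−0.34·log₂(0.34) = 0.5292
−0.22·log₂(0.22) = 0.4806
Sum ≈ 2.1546 → 2.1546 bits.

2.1546 bits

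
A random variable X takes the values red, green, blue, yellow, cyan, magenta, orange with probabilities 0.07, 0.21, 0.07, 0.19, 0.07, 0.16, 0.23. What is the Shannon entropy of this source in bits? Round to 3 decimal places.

2.644 bits

H = −Σ pᵢ log₂ pᵢ.
−0.07·log₂(0.07) = 0.2686
−0.21·log₂(0.21) = 0.4728
−0.07·log₂(0.07) = 0.2686
−0.19·log₂(0.19) = 0.4552
−0.07·log₂(0.07) = 0.2686
−0.16·log₂(0.16) = 0.4230
−0.23·log₂(0.23) = 0.4877
Sum ≈ 2.6444 → 2.644 bits.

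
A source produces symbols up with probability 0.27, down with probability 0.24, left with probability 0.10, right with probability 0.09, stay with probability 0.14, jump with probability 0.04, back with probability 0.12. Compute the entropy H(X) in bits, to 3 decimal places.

2.599 bits

H = −Σ pᵢ log₂ pᵢ.
−0.27·log₂(0.27) = 0.5100
−0.24·log₂(0.24) = 0.4941
−0.10·log₂(0.10) = 0.3322
−0.09·log₂(0.09) = 0.3127
−0.14·log₂(0.14) = 0.3971
−0.04·log₂(0.04) = 0.1858
−0.12·log₂(0.12) = 0.3671
Sum ≈ 2.5989 → 2.599 bits.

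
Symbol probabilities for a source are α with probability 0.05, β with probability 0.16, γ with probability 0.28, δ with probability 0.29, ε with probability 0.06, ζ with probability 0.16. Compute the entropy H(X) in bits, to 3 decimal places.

H = −Σ pᵢ log₂ pᵢ.
−0.05·log₂(0.05) = 0.2161
−0.16·log₂(0.16) = 0.4230
−0.28·log₂(0.28) = 0.5142
−0.29·log₂(0.29) = 0.5179
−0.06·log₂(0.06) = 0.2435
−0.16·log₂(0.16) = 0.4230
Sum ≈ 2.3378 → 2.338 bits.

2.338 bits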